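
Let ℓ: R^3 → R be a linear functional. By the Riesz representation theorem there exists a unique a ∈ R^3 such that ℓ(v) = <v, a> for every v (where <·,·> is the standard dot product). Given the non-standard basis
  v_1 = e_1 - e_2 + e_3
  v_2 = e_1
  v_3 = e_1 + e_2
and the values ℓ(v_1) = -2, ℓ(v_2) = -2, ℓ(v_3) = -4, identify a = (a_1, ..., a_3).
a = (-2, -2, -2)

Write a = (a_1, ..., a_3) in the standard basis. For each basis vector v_i, ℓ(v_i) = <v_i, a> is a linear equation in the a_j's. Collect the n equations into a matrix system V a = ℓ, where row i of V is v_i (expressed in the standard basis). Since V is invertible (lower-triangular with 1s on the diagonal, up to permutation), solve by back-substitution:
  V =
[[1, -1, 1],
 [1, 0, 0],
 [1, 1, 0]]
  V a = (-2, -2, -4)
Solving gives a = (-2, -2, -2).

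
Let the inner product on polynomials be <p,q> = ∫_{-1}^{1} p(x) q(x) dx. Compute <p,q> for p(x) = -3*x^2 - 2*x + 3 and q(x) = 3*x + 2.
<p,q> = 4

Expand the product: p(x)·q(x) = -9*x^3 - 12*x^2 + 5*x + 6.
∫_{-1}^{1} of each monomial x^k gives [2/(k+1) if k even, 0 if k odd]. Integrating term-by-term (or equivalently evaluating the antiderivative F(x) = -9*x^4/4 - 4*x^3 + 5*x^2/2 + 6*x at the endpoints):
  F(1) − F(−1) = 9/4 − (-7/4) = 4.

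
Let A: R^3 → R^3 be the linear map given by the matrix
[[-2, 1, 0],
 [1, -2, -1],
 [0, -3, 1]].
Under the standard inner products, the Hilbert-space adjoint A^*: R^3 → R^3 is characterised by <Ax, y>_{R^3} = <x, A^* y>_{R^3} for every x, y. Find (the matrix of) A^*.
A^* = A^T =
[[-2, 1, 0],
 [1, -2, -3],
 [0, -1, 1]]

For real matrices with standard dot products, the defining identity <Ax, y> = <x, A^* y> gives (Ax)^T y = x^T (A^*) y, i.e. x^T A^T y = x^T (A^*) y. Since this holds for all x, y, we must have A^* = A^T. Therefore
A^* =
[[-2, 1, 0],
 [1, -2, -3],
 [0, -1, 1]].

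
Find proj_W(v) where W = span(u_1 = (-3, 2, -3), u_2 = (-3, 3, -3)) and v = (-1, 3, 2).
proj_W(v) = (1/2, 3, 1/2)

Set up U = [u_1 | ... | u_2] ∈ R^(3×2). The projector onto W = col(U) is P = U (U^T U)^(-1) U^T.
Compute U^T U =
  [22, 24]
  [24, 27],
and U^T v = (3, 6).
Solve U^T U · c = U^T v for the coefficients: c = (-7/2, 10/3). The projection is proj_W(v) = U c.
Check: (v - proj_W(v)) · u_1 = 0  (should be 0).
Check: (v - proj_W(v)) · u_2 = 0  (should be 0).
Result: proj_W(v) = (1/2, 3, 1/2).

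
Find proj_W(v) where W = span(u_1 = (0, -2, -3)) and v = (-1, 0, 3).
proj_W(v) = (0, 18/13, 27/13)

Set up U = [u_1 | ... | u_1] ∈ R^(3×1). The projector onto W = col(U) is P = U (U^T U)^(-1) U^T.
Compute U^T U =
  [13],
and U^T v = (-9).
Solve U^T U · c = U^T v for the coefficients: c = (-9/13). The projection is proj_W(v) = U c.
Check: (v - proj_W(v)) · u_1 = 0  (should be 0).
Result: proj_W(v) = (0, 18/13, 27/13).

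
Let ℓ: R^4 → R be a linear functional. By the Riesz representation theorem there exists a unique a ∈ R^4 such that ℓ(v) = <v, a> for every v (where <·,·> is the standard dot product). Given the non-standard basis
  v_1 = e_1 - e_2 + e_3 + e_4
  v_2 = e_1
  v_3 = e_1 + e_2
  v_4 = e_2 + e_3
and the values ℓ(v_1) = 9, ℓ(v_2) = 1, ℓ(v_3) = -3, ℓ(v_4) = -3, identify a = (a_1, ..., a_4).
a = (1, -4, 1, 3)

Write a = (a_1, ..., a_4) in the standard basis. For each basis vector v_i, ℓ(v_i) = <v_i, a> is a linear equation in the a_j's. Collect the n equations into a matrix system V a = ℓ, where row i of V is v_i (expressed in the standard basis). Since V is invertible (lower-triangular with 1s on the diagonal, up to permutation), solve by back-substitution:
  V =
[[1, -1, 1, 1],
 [1, 0, 0, 0],
 [1, 1, 0, 0],
 [0, 1, 1, 0]]
  V a = (9, 1, -3, -3)
Solving gives a = (1, -4, 1, 3).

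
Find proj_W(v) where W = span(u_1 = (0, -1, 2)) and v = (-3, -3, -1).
proj_W(v) = (0, -1/5, 2/5)

Set up U = [u_1 | ... | u_1] ∈ R^(3×1). The projector onto W = col(U) is P = U (U^T U)^(-1) U^T.
Compute U^T U =
  [5],
and U^T v = (1).
Solve U^T U · c = U^T v for the coefficients: c = (1/5). The projection is proj_W(v) = U c.
Check: (v - proj_W(v)) · u_1 = 0  (should be 0).
Result: proj_W(v) = (0, -1/5, 2/5).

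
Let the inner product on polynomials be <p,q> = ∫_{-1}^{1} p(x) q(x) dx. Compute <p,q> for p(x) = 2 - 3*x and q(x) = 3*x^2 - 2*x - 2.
<p,q> = 0

Expand the product: p(x)·q(x) = -9*x^3 + 12*x^2 + 2*x - 4.
∫_{-1}^{1} of each monomial x^k gives [2/(k+1) if k even, 0 if k odd]. Integrating term-by-term (or equivalently evaluating the antiderivative F(x) = -9*x^4/4 + 4*x^3 + x^2 - 4*x at the endpoints):
  F(1) − F(−1) = -5/4 − (-5/4) = 0.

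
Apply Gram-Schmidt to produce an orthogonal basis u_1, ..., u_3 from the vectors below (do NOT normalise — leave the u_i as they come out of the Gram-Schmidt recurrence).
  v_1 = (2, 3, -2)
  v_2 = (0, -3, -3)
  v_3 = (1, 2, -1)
Orthogonal basis:
  u_1 = (2, 3, -2)
  u_2 = (6/17, -42/17, -57/17)
  u_3 = (-5/33, 2/33, -2/33)

Apply the Gram-Schmidt recurrence
  u_1 = v_1
  u_i = v_i − Σ_{j<i} ((v_i · u_j) / (u_j · u_j)) · u_j.

Step by step this gives:
  u_1 = (2, 3, -2)
  u_2 = (6/17, -42/17, -57/17)
  u_3 = (-5/33, 2/33, -2/33)

Orthogonality check:
  u_2 · u_1 = 0 (should be 0)
  u_3 · u_1 = 0 (should be 0)
  u_3 · u_2 = 0 (should be 0)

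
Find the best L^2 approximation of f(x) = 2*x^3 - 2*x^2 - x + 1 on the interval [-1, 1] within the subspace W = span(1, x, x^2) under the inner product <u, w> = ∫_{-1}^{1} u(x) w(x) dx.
g(x) = -2*x^2 + x/5 + 1

The best approximation g ∈ W is the orthogonal projection of f onto W. Writing g = a_0 + a_1 x + a_2 x^2, the coefficients solve the normal equations G · a = b where
  G_{ij} = <φ_i, φ_j> and b_i = <f, φ_i>, with φ_0 = 1, φ_1 = x, φ_2 = x^2.
G =
  [2, 0, 2/3]
  [0, 2/3, 0]
  [2/3, 0, 2/5],
b = (2/3, 2/15, -2/15).
Solving gives a_0 = 1, a_1 = 1/5, a_2 = -2, so
  g(x) = -2*x^2 + x/5 + 1.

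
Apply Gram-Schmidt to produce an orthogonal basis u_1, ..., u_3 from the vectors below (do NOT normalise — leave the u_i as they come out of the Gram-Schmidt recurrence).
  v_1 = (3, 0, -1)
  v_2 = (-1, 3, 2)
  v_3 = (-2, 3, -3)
Orthogonal basis:
  u_1 = (3, 0, -1)
  u_2 = (1/2, 3, 3/2)
  u_3 = (-144/115, 48/23, -432/115)

Apply the Gram-Schmidt recurrence
  u_1 = v_1
  u_i = v_i − Σ_{j<i} ((v_i · u_j) / (u_j · u_j)) · u_j.

Step by step this gives:
  u_1 = (3, 0, -1)
  u_2 = (1/2, 3, 3/2)
  u_3 = (-144/115, 48/23, -432/115)

Orthogonality check:
  u_2 · u_1 = 0 (should be 0)
  u_3 · u_1 = 0 (should be 0)
  u_3 · u_2 = 0 (should be 0)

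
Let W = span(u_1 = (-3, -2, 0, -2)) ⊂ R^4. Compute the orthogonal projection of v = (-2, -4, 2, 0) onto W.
proj_W(v) = (-42/17, -28/17, 0, -28/17)

Set up U = [u_1 | ... | u_1] ∈ R^(4×1). The projector onto W = col(U) is P = U (U^T U)^(-1) U^T.
Compute U^T U =
  [17],
and U^T v = (14).
Solve U^T U · c = U^T v for the coefficients: c = (14/17). The projection is proj_W(v) = U c.
Check: (v - proj_W(v)) · u_1 = 0  (should be 0).
Result: proj_W(v) = (-42/17, -28/17, 0, -28/17).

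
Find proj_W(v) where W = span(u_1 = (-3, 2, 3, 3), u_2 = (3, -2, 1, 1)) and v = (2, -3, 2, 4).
proj_W(v) = (36/13, -24/13, 3, 3)

Set up U = [u_1 | ... | u_2] ∈ R^(4×2). The projector onto W = col(U) is P = U (U^T U)^(-1) U^T.
Compute U^T U =
  [31, -7]
  [-7, 15],
and U^T v = (6, 18).
Solve U^T U · c = U^T v for the coefficients: c = (27/52, 75/52). The projection is proj_W(v) = U c.
Check: (v - proj_W(v)) · u_1 = 0  (should be 0).
Check: (v - proj_W(v)) · u_2 = 0  (should be 0).
Result: proj_W(v) = (36/13, -24/13, 3, 3).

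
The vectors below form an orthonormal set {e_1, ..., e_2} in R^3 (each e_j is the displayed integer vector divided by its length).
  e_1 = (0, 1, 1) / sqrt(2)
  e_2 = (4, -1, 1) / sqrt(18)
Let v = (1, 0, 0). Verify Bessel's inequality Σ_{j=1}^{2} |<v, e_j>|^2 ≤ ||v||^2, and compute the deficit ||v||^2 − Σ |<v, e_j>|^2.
Σ |<v, e_j>|^2 = 8/9; ||v||^2 = 1; deficit = 1/9

Write each e_j = u_j / sqrt(<u_j, u_j>) where u_j is the displayed integer vector. Then <v, e_j> = <v, u_j> / sqrt(<u_j, u_j>), so |<v, e_j>|^2 = <v, u_j>^2 / <u_j, u_j>.
Coefficients: <v, e_1> = 0/sqrt(2), <v, e_2> = 4/sqrt(18).
Square and sum: Σ |<v, e_j>|^2 = 8/9.
Compute ||v||^2 = v·v = 1.
Deficit = 1 − 8/9 = 1/9 ≥ 0, confirming Bessel's inequality. (The deficit equals ||v − Σ <v,e_j> e_j||^2, the squared distance from v to span{e_j}.)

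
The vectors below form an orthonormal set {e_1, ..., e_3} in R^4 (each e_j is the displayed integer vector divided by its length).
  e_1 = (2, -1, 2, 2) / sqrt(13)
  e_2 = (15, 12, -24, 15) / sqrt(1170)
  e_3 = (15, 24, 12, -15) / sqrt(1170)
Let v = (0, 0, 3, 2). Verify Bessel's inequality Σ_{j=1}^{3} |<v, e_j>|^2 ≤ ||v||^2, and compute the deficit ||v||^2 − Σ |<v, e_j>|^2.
Σ |<v, e_j>|^2 = 120/13; ||v||^2 = 13; deficit = 49/13

Write each e_j = u_j / sqrt(<u_j, u_j>) where u_j is the displayed integer vector. Then <v, e_j> = <v, u_j> / sqrt(<u_j, u_j>), so |<v, e_j>|^2 = <v, u_j>^2 / <u_j, u_j>.
Coefficients: <v, e_1> = 10/sqrt(13), <v, e_2> = -42/sqrt(1170), <v, e_3> = 6/sqrt(1170).
Square and sum: Σ |<v, e_j>|^2 = 120/13.
Compute ||v||^2 = v·v = 13.
Deficit = 13 − 120/13 = 49/13 ≥ 0, confirming Bessel's inequality. (The deficit equals ||v − Σ <v,e_j> e_j||^2, the squared distance from v to span{e_j}.)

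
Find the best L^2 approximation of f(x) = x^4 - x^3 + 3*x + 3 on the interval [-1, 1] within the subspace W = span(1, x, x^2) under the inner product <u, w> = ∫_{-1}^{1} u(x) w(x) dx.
g(x) = 6*x^2/7 + 12*x/5 + 102/35

The best approximation g ∈ W is the orthogonal projection of f onto W. Writing g = a_0 + a_1 x + a_2 x^2, the coefficients solve the normal equations G · a = b where
  G_{ij} = <φ_i, φ_j> and b_i = <f, φ_i>, with φ_0 = 1, φ_1 = x, φ_2 = x^2.
G =
  [2, 0, 2/3]
  [0, 2/3, 0]
  [2/3, 0, 2/5],
b = (32/5, 8/5, 16/7).
Solving gives a_0 = 102/35, a_1 = 12/5, a_2 = 6/7, so
  g(x) = 6*x^2/7 + 12*x/5 + 102/35.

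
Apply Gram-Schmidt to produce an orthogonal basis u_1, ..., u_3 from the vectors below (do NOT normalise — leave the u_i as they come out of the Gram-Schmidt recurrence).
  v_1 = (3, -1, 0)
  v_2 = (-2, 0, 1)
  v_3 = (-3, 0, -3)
Orthogonal basis:
  u_1 = (3, -1, 0)
  u_2 = (-1/5, -3/5, 1)
  u_3 = (-9/14, -27/14, -9/7)

Apply the Gram-Schmidt recurrence
  u_1 = v_1
  u_i = v_i − Σ_{j<i} ((v_i · u_j) / (u_j · u_j)) · u_j.

Step by step this gives:
  u_1 = (3, -1, 0)
  u_2 = (-1/5, -3/5, 1)
  u_3 = (-9/14, -27/14, -9/7)

Orthogonality check:
  u_2 · u_1 = 0 (should be 0)
  u_3 · u_1 = 0 (should be 0)
  u_3 · u_2 = 0 (should be 0)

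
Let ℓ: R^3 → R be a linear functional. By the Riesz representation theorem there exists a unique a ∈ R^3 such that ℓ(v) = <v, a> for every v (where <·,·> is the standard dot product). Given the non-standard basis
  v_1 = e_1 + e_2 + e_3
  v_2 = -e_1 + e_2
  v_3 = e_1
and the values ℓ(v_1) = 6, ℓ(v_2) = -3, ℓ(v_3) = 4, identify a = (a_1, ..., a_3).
a = (4, 1, 1)

Write a = (a_1, ..., a_3) in the standard basis. For each basis vector v_i, ℓ(v_i) = <v_i, a> is a linear equation in the a_j's. Collect the n equations into a matrix system V a = ℓ, where row i of V is v_i (expressed in the standard basis). Since V is invertible (lower-triangular with 1s on the diagonal, up to permutation), solve by back-substitution:
  V =
[[1, 1, 1],
 [-1, 1, 0],
 [1, 0, 0]]
  V a = (6, -3, 4)
Solving gives a = (4, 1, 1).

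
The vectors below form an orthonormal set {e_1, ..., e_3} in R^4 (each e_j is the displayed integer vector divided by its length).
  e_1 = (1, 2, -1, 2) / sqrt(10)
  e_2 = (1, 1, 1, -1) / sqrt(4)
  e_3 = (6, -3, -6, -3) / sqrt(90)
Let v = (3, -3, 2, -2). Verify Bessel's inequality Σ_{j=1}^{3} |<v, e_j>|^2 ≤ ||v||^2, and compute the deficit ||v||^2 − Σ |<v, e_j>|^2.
Σ |<v, e_j>|^2 = 17; ||v||^2 = 26; deficit = 9

Write each e_j = u_j / sqrt(<u_j, u_j>) where u_j is the displayed integer vector. Then <v, e_j> = <v, u_j> / sqrt(<u_j, u_j>), so |<v, e_j>|^2 = <v, u_j>^2 / <u_j, u_j>.
Coefficients: <v, e_1> = -9/sqrt(10), <v, e_2> = 4/sqrt(4), <v, e_3> = 21/sqrt(90).
Square and sum: Σ |<v, e_j>|^2 = 17.
Compute ||v||^2 = v·v = 26.
Deficit = 26 − 17 = 9 ≥ 0, confirming Bessel's inequality. (The deficit equals ||v − Σ <v,e_j> e_j||^2, the squared distance from v to span{e_j}.)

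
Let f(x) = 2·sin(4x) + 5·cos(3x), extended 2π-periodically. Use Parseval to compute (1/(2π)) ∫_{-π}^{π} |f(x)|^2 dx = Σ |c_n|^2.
Σ |c_n|^2 = 29/2

Expand |f|^2 and use orthogonality of {sin(nx), cos(mx)} on [-π, π]:
  ∫_{-π}^{π} sin(nx)^2 dx = π, ∫ cos(mx)^2 dx = π, and cross terms integrate to 0.
So ∫_{-π}^{π} f(x)^2 dx = 2^2 · π + 5^2 · π = (4 + 25)π.
Divide by 2π: (4 + 25)/2 = 29/2.
By Parseval, this equals Σ |c_n|^2.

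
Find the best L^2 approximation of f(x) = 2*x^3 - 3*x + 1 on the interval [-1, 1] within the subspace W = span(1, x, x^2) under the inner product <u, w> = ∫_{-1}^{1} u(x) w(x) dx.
g(x) = 1 - 9*x/5

The best approximation g ∈ W is the orthogonal projection of f onto W. Writing g = a_0 + a_1 x + a_2 x^2, the coefficients solve the normal equations G · a = b where
  G_{ij} = <φ_i, φ_j> and b_i = <f, φ_i>, with φ_0 = 1, φ_1 = x, φ_2 = x^2.
G =
  [2, 0, 2/3]
  [0, 2/3, 0]
  [2/3, 0, 2/5],
b = (2, -6/5, 2/3).
Solving gives a_0 = 1, a_1 = -9/5, a_2 = 0, so
  g(x) = 1 - 9*x/5.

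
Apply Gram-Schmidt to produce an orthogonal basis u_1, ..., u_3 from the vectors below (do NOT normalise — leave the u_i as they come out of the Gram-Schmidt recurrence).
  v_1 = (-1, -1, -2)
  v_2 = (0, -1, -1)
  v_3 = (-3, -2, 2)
Orthogonal basis:
  u_1 = (-1, -1, -2)
  u_2 = (1/2, -1/2, 0)
  u_3 = (-7/3, -7/3, 7/3)

Apply the Gram-Schmidt recurrence
  u_1 = v_1
  u_i = v_i − Σ_{j<i} ((v_i · u_j) / (u_j · u_j)) · u_j.

Step by step this gives:
  u_1 = (-1, -1, -2)
  u_2 = (1/2, -1/2, 0)
  u_3 = (-7/3, -7/3, 7/3)

Orthogonality check:
  u_2 · u_1 = 0 (should be 0)
  u_3 · u_1 = 0 (should be 0)
  u_3 · u_2 = 0 (should be 0)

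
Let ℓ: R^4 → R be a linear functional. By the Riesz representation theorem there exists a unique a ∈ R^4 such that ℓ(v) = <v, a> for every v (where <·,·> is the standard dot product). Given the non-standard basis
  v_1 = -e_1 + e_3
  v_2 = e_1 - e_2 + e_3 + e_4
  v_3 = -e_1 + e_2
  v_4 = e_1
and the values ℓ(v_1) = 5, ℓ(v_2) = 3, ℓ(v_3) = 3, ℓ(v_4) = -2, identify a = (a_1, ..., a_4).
a = (-2, 1, 3, 3)

Write a = (a_1, ..., a_4) in the standard basis. For each basis vector v_i, ℓ(v_i) = <v_i, a> is a linear equation in the a_j's. Collect the n equations into a matrix system V a = ℓ, where row i of V is v_i (expressed in the standard basis). Since V is invertible (lower-triangular with 1s on the diagonal, up to permutation), solve by back-substitution:
  V =
[[-1, 0, 1, 0],
 [1, -1, 1, 1],
 [-1, 1, 0, 0],
 [1, 0, 0, 0]]
  V a = (5, 3, 3, -2)
Solving gives a = (-2, 1, 3, 3).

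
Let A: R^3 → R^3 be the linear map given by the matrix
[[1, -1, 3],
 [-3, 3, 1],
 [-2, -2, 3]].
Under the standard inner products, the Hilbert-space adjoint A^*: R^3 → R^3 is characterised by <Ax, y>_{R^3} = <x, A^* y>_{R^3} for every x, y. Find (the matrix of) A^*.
A^* = A^T =
[[1, -3, -2],
 [-1, 3, -2],
 [3, 1, 3]]

For real matrices with standard dot products, the defining identity <Ax, y> = <x, A^* y> gives (Ax)^T y = x^T (A^*) y, i.e. x^T A^T y = x^T (A^*) y. Since this holds for all x, y, we must have A^* = A^T. Therefore
A^* =
[[1, -3, -2],
 [-1, 3, -2],
 [3, 1, 3]].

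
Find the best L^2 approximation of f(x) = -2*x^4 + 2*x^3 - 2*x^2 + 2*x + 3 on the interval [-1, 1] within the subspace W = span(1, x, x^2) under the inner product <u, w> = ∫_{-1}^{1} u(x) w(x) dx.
g(x) = -26*x^2/7 + 16*x/5 + 111/35

The best approximation g ∈ W is the orthogonal projection of f onto W. Writing g = a_0 + a_1 x + a_2 x^2, the coefficients solve the normal equations G · a = b where
  G_{ij} = <φ_i, φ_j> and b_i = <f, φ_i>, with φ_0 = 1, φ_1 = x, φ_2 = x^2.
G =
  [2, 0, 2/3]
  [0, 2/3, 0]
  [2/3, 0, 2/5],
b = (58/15, 32/15, 22/35).
Solving gives a_0 = 111/35, a_1 = 16/5, a_2 = -26/7, so
  g(x) = -26*x^2/7 + 16*x/5 + 111/35.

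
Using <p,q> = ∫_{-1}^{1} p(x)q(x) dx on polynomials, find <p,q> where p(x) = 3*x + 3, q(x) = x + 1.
<p,q> = 8

Expand the product: p(x)·q(x) = 3*x^2 + 6*x + 3.
∫_{-1}^{1} of each monomial x^k gives [2/(k+1) if k even, 0 if k odd]. Integrating term-by-term (or equivalently evaluating the antiderivative F(x) = x^3 + 3*x^2 + 3*x at the endpoints):
  F(1) − F(−1) = 7 − (-1) = 8.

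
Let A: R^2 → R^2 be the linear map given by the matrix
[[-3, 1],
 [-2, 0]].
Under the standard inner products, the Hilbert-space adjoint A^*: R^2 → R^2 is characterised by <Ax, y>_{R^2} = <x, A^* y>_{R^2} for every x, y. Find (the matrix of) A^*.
A^* = A^T =
[[-3, -2],
 [1, 0]]

For real matrices with standard dot products, the defining identity <Ax, y> = <x, A^* y> gives (Ax)^T y = x^T (A^*) y, i.e. x^T A^T y = x^T (A^*) y. Since this holds for all x, y, we must have A^* = A^T. Therefore
A^* =
[[-3, -2],
 [1, 0]].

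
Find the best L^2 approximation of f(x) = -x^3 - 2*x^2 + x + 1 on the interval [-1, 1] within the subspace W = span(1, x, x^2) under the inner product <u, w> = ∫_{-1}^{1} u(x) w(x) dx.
g(x) = -2*x^2 + 2*x/5 + 1

The best approximation g ∈ W is the orthogonal projection of f onto W. Writing g = a_0 + a_1 x + a_2 x^2, the coefficients solve the normal equations G · a = b where
  G_{ij} = <φ_i, φ_j> and b_i = <f, φ_i>, with φ_0 = 1, φ_1 = x, φ_2 = x^2.
G =
  [2, 0, 2/3]
  [0, 2/3, 0]
  [2/3, 0, 2/5],
b = (2/3, 4/15, -2/15).
Solving gives a_0 = 1, a_1 = 2/5, a_2 = -2, so
  g(x) = -2*x^2 + 2*x/5 + 1.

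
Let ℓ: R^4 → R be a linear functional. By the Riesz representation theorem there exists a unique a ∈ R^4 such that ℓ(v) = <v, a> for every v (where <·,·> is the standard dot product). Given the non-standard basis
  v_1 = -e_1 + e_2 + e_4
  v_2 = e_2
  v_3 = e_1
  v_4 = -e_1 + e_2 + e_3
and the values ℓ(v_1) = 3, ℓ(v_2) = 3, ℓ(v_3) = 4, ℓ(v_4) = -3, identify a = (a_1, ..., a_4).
a = (4, 3, -2, 4)

Write a = (a_1, ..., a_4) in the standard basis. For each basis vector v_i, ℓ(v_i) = <v_i, a> is a linear equation in the a_j's. Collect the n equations into a matrix system V a = ℓ, where row i of V is v_i (expressed in the standard basis). Since V is invertible (lower-triangular with 1s on the diagonal, up to permutation), solve by back-substitution:
  V =
[[-1, 1, 0, 1],
 [0, 1, 0, 0],
 [1, 0, 0, 0],
 [-1, 1, 1, 0]]
  V a = (3, 3, 4, -3)
Solving gives a = (4, 3, -2, 4).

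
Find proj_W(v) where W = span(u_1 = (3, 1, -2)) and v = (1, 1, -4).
proj_W(v) = (18/7, 6/7, -12/7)

Set up U = [u_1 | ... | u_1] ∈ R^(3×1). The projector onto W = col(U) is P = U (U^T U)^(-1) U^T.
Compute U^T U =
  [14],
and U^T v = (12).
Solve U^T U · c = U^T v for the coefficients: c = (6/7). The projection is proj_W(v) = U c.
Check: (v - proj_W(v)) · u_1 = 0  (should be 0).
Result: proj_W(v) = (18/7, 6/7, -12/7).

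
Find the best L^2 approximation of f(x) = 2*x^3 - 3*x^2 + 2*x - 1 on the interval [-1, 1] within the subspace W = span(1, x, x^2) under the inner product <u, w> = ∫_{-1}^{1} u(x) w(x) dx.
g(x) = -3*x^2 + 16*x/5 - 1

The best approximation g ∈ W is the orthogonal projection of f onto W. Writing g = a_0 + a_1 x + a_2 x^2, the coefficients solve the normal equations G · a = b where
  G_{ij} = <φ_i, φ_j> and b_i = <f, φ_i>, with φ_0 = 1, φ_1 = x, φ_2 = x^2.
G =
  [2, 0, 2/3]
  [0, 2/3, 0]
  [2/3, 0, 2/5],
b = (-4, 32/15, -28/15).
Solving gives a_0 = -1, a_1 = 16/5, a_2 = -3, so
  g(x) = -3*x^2 + 16*x/5 - 1.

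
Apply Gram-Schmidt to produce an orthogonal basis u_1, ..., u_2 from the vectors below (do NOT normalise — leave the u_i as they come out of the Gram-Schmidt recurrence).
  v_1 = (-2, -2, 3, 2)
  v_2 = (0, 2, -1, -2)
Orthogonal basis:
  u_1 = (-2, -2, 3, 2)
  u_2 = (-22/21, 20/21, 4/7, -20/21)

Apply the Gram-Schmidt recurrence
  u_1 = v_1
  u_i = v_i − Σ_{j<i} ((v_i · u_j) / (u_j · u_j)) · u_j.

Step by step this gives:
  u_1 = (-2, -2, 3, 2)
  u_2 = (-22/21, 20/21, 4/7, -20/21)

Orthogonality check:
  u_2 · u_1 = 0 (should be 0)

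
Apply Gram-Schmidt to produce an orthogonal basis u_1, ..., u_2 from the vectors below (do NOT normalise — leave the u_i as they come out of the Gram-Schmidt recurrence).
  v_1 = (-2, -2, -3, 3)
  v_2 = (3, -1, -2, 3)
Orthogonal basis:
  u_1 = (-2, -2, -3, 3)
  u_2 = (50/13, -2/13, -19/26, 45/26)

Apply the Gram-Schmidt recurrence
  u_1 = v_1
  u_i = v_i − Σ_{j<i} ((v_i · u_j) / (u_j · u_j)) · u_j.

Step by step this gives:
  u_1 = (-2, -2, -3, 3)
  u_2 = (50/13, -2/13, -19/26, 45/26)

Orthogonality check:
  u_2 · u_1 = 0 (should be 0)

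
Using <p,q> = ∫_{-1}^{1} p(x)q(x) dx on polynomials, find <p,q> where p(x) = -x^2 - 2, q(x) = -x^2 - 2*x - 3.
<p,q> = 236/15

Expand the product: p(x)·q(x) = x^4 + 2*x^3 + 5*x^2 + 4*x + 6.
∫_{-1}^{1} of each monomial x^k gives [2/(k+1) if k even, 0 if k odd]. Integrating term-by-term (or equivalently evaluating the antiderivative F(x) = x^5/5 + x^4/2 + 5*x^3/3 + 2*x^2 + 6*x at the endpoints):
  F(1) − F(−1) = 311/30 − (-161/30) = 236/15.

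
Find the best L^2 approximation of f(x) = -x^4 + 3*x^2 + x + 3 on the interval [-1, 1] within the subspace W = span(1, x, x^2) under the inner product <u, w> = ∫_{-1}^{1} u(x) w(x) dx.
g(x) = 15*x^2/7 + x + 108/35

The best approximation g ∈ W is the orthogonal projection of f onto W. Writing g = a_0 + a_1 x + a_2 x^2, the coefficients solve the normal equations G · a = b where
  G_{ij} = <φ_i, φ_j> and b_i = <f, φ_i>, with φ_0 = 1, φ_1 = x, φ_2 = x^2.
G =
  [2, 0, 2/3]
  [0, 2/3, 0]
  [2/3, 0, 2/5],
b = (38/5, 2/3, 102/35).
Solving gives a_0 = 108/35, a_1 = 1, a_2 = 15/7, so
  g(x) = 15*x^2/7 + x + 108/35.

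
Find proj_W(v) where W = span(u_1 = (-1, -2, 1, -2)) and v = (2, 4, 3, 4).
proj_W(v) = (3/2, 3, -3/2, 3)

Set up U = [u_1 | ... | u_1] ∈ R^(4×1). The projector onto W = col(U) is P = U (U^T U)^(-1) U^T.
Compute U^T U =
  [10],
and U^T v = (-15).
Solve U^T U · c = U^T v for the coefficients: c = (-3/2). The projection is proj_W(v) = U c.
Check: (v - proj_W(v)) · u_1 = 0  (should be 0).
Result: proj_W(v) = (3/2, 3, -3/2, 3).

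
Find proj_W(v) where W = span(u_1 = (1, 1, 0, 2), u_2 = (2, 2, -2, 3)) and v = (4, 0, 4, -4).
proj_W(v) = (-14/13, -14/13, 32/13, -12/13)

Set up U = [u_1 | ... | u_2] ∈ R^(4×2). The projector onto W = col(U) is P = U (U^T U)^(-1) U^T.
Compute U^T U =
  [6, 10]
  [10, 21],
and U^T v = (-4, -12).
Solve U^T U · c = U^T v for the coefficients: c = (18/13, -16/13). The projection is proj_W(v) = U c.
Check: (v - proj_W(v)) · u_1 = 0  (should be 0).
Check: (v - proj_W(v)) · u_2 = 0  (should be 0).
Result: proj_W(v) = (-14/13, -14/13, 32/13, -12/13).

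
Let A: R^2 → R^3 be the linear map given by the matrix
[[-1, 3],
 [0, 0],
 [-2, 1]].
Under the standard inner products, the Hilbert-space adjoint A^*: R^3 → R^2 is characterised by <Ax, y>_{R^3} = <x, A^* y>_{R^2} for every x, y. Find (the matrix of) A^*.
A^* = A^T =
[[-1, 0, -2],
 [3, 0, 1]]

For real matrices with standard dot products, the defining identity <Ax, y> = <x, A^* y> gives (Ax)^T y = x^T (A^*) y, i.e. x^T A^T y = x^T (A^*) y. Since this holds for all x, y, we must have A^* = A^T. Therefore
A^* =
[[-1, 0, -2],
 [3, 0, 1]].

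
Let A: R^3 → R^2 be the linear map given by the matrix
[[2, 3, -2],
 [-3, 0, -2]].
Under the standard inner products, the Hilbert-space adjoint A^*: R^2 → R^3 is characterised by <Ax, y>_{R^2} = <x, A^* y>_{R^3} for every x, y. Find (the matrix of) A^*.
A^* = A^T =
[[2, -3],
 [3, 0],
 [-2, -2]]

For real matrices with standard dot products, the defining identity <Ax, y> = <x, A^* y> gives (Ax)^T y = x^T (A^*) y, i.e. x^T A^T y = x^T (A^*) y. Since this holds for all x, y, we must have A^* = A^T. Therefore
A^* =
[[2, -3],
 [3, 0],
 [-2, -2]].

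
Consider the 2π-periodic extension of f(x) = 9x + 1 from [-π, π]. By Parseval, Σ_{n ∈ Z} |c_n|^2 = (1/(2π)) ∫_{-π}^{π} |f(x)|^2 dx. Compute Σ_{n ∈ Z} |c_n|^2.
Σ |c_n|^2 = 27π^2 + 1

Expand and integrate term by term over [-π, π]:
  ∫ (9x)^2 dx = 81·(2π^3/3); ∫ 2·9·(1)·x dx = 0 (odd integrand); ∫ 1^2 dx = 1·2π.
So (1/(2π)) ∫_{-π}^{π} (9x + 1)^2 dx = 81π^2/3 + 1 = 27π^2 + 1.
Parseval ⇒ Σ |c_n|^2 = 27π^2 + 1.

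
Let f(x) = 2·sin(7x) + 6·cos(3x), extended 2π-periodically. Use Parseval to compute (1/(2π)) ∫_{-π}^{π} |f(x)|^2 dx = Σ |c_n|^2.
Σ |c_n|^2 = 20

Expand |f|^2 and use orthogonality of {sin(nx), cos(mx)} on [-π, π]:
  ∫_{-π}^{π} sin(nx)^2 dx = π, ∫ cos(mx)^2 dx = π, and cross terms integrate to 0.
So ∫_{-π}^{π} f(x)^2 dx = 2^2 · π + 6^2 · π = (4 + 36)π.
Divide by 2π: (4 + 36)/2 = 20.
By Parseval, this equals Σ |c_n|^2.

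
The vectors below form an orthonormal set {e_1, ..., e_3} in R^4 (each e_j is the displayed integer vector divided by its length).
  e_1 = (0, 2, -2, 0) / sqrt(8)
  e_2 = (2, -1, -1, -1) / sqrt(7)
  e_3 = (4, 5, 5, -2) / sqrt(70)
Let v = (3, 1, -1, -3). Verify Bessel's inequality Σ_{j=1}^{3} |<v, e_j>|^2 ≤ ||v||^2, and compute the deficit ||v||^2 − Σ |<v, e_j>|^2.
Σ |<v, e_j>|^2 = 91/5; ||v||^2 = 20; deficit = 9/5

Write each e_j = u_j / sqrt(<u_j, u_j>) where u_j is the displayed integer vector. Then <v, e_j> = <v, u_j> / sqrt(<u_j, u_j>), so |<v, e_j>|^2 = <v, u_j>^2 / <u_j, u_j>.
Coefficients: <v, e_1> = 4/sqrt(8), <v, e_2> = 9/sqrt(7), <v, e_3> = 18/sqrt(70).
Square and sum: Σ |<v, e_j>|^2 = 91/5.
Compute ||v||^2 = v·v = 20.
Deficit = 20 − 91/5 = 9/5 ≥ 0, confirming Bessel's inequality. (The deficit equals ||v − Σ <v,e_j> e_j||^2, the squared distance from v to span{e_j}.)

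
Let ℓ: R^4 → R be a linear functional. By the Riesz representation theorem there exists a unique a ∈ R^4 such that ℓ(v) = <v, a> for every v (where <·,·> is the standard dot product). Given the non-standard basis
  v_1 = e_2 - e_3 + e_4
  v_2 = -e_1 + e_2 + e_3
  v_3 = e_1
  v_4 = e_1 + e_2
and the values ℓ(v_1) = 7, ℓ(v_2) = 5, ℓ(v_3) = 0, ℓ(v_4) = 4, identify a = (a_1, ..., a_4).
a = (0, 4, 1, 4)

Write a = (a_1, ..., a_4) in the standard basis. For each basis vector v_i, ℓ(v_i) = <v_i, a> is a linear equation in the a_j's. Collect the n equations into a matrix system V a = ℓ, where row i of V is v_i (expressed in the standard basis). Since V is invertible (lower-triangular with 1s on the diagonal, up to permutation), solve by back-substitution:
  V =
[[0, 1, -1, 1],
 [-1, 1, 1, 0],
 [1, 0, 0, 0],
 [1, 1, 0, 0]]
  V a = (7, 5, 0, 4)
Solving gives a = (0, 4, 1, 4).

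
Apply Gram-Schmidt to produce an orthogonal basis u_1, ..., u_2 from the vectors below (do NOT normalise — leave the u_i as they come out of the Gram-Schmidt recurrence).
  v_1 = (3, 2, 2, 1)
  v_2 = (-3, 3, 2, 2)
Orthogonal basis:
  u_1 = (3, 2, 2, 1)
  u_2 = (-7/2, 8/3, 5/3, 11/6)

Apply the Gram-Schmidt recurrence
  u_1 = v_1
  u_i = v_i − Σ_{j<i} ((v_i · u_j) / (u_j · u_j)) · u_j.

Step by step this gives:
  u_1 = (3, 2, 2, 1)
  u_2 = (-7/2, 8/3, 5/3, 11/6)

Orthogonality check:
  u_2 · u_1 = 0 (should be 0)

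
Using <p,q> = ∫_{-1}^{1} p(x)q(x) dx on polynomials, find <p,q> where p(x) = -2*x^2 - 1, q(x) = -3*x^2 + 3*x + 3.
<p,q> = -28/5

Expand the product: p(x)·q(x) = 6*x^4 - 6*x^3 - 3*x^2 - 3*x - 3.
∫_{-1}^{1} of each monomial x^k gives [2/(k+1) if k even, 0 if k odd]. Integrating term-by-term (or equivalently evaluating the antiderivative F(x) = 6*x^5/5 - 3*x^4/2 - x^3 - 3*x^2/2 - 3*x at the endpoints):
  F(1) − F(−1) = -29/5 − (-1/5) = -28/5.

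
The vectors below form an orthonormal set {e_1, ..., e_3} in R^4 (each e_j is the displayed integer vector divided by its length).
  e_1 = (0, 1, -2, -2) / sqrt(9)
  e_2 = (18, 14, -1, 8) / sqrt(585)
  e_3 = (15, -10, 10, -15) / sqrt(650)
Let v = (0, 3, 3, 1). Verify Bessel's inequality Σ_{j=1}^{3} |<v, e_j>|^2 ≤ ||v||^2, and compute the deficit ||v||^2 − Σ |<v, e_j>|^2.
Σ |<v, e_j>|^2 = 69/10; ||v||^2 = 19; deficit = 121/10

Write each e_j = u_j / sqrt(<u_j, u_j>) where u_j is the displayed integer vector. Then <v, e_j> = <v, u_j> / sqrt(<u_j, u_j>), so |<v, e_j>|^2 = <v, u_j>^2 / <u_j, u_j>.
Coefficients: <v, e_1> = -5/sqrt(9), <v, e_2> = 47/sqrt(585), <v, e_3> = -15/sqrt(650).
Square and sum: Σ |<v, e_j>|^2 = 69/10.
Compute ||v||^2 = v·v = 19.
Deficit = 19 − 69/10 = 121/10 ≥ 0, confirming Bessel's inequality. (The deficit equals ||v − Σ <v,e_j> e_j||^2, the squared distance from v to span{e_j}.)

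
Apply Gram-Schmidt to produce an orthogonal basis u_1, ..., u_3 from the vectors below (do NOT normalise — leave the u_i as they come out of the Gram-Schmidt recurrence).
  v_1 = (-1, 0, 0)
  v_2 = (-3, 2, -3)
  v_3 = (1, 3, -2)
Orthogonal basis:
  u_1 = (-1, 0, 0)
  u_2 = (0, 2, -3)
  u_3 = (0, 15/13, 10/13)

Apply the Gram-Schmidt recurrence
  u_1 = v_1
  u_i = v_i − Σ_{j<i} ((v_i · u_j) / (u_j · u_j)) · u_j.

Step by step this gives:
  u_1 = (-1, 0, 0)
  u_2 = (0, 2, -3)
  u_3 = (0, 15/13, 10/13)

Orthogonality check:
  u_2 · u_1 = 0 (should be 0)
  u_3 · u_1 = 0 (should be 0)
  u_3 · u_2 = 0 (should be 0)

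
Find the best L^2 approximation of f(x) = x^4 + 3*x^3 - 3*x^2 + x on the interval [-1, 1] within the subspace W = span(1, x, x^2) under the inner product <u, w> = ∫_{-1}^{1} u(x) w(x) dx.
g(x) = -15*x^2/7 + 14*x/5 - 3/35

The best approximation g ∈ W is the orthogonal projection of f onto W. Writing g = a_0 + a_1 x + a_2 x^2, the coefficients solve the normal equations G · a = b where
  G_{ij} = <φ_i, φ_j> and b_i = <f, φ_i>, with φ_0 = 1, φ_1 = x, φ_2 = x^2.
G =
  [2, 0, 2/3]
  [0, 2/3, 0]
  [2/3, 0, 2/5],
b = (-8/5, 28/15, -32/35).
Solving gives a_0 = -3/35, a_1 = 14/5, a_2 = -15/7, so
  g(x) = -15*x^2/7 + 14*x/5 - 3/35.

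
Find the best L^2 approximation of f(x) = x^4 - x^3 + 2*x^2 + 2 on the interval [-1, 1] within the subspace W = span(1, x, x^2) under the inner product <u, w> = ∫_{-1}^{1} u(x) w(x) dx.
g(x) = 20*x^2/7 - 3*x/5 + 67/35

The best approximation g ∈ W is the orthogonal projection of f onto W. Writing g = a_0 + a_1 x + a_2 x^2, the coefficients solve the normal equations G · a = b where
  G_{ij} = <φ_i, φ_j> and b_i = <f, φ_i>, with φ_0 = 1, φ_1 = x, φ_2 = x^2.
G =
  [2, 0, 2/3]
  [0, 2/3, 0]
  [2/3, 0, 2/5],
b = (86/15, -2/5, 254/105).
Solving gives a_0 = 67/35, a_1 = -3/5, a_2 = 20/7, so
  g(x) = 20*x^2/7 - 3*x/5 + 67/35.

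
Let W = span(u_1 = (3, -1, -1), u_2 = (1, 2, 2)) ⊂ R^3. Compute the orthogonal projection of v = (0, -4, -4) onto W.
proj_W(v) = (0, -4, -4)

Set up U = [u_1 | ... | u_2] ∈ R^(3×2). The projector onto W = col(U) is P = U (U^T U)^(-1) U^T.
Compute U^T U =
  [11, -1]
  [-1, 9],
and U^T v = (8, -16).
Solve U^T U · c = U^T v for the coefficients: c = (4/7, -12/7). The projection is proj_W(v) = U c.
Check: (v - proj_W(v)) · u_1 = 0  (should be 0).
Check: (v - proj_W(v)) · u_2 = 0  (should be 0).
Result: proj_W(v) = (0, -4, -4).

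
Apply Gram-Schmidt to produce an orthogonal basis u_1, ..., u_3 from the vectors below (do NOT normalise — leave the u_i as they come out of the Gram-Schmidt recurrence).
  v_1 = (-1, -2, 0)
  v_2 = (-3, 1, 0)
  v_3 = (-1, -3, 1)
Orthogonal basis:
  u_1 = (-1, -2, 0)
  u_2 = (-14/5, 7/5, 0)
  u_3 = (0, 0, 1)

Apply the Gram-Schmidt recurrence
  u_1 = v_1
  u_i = v_i − Σ_{j<i} ((v_i · u_j) / (u_j · u_j)) · u_j.

Step by step this gives:
  u_1 = (-1, -2, 0)
  u_2 = (-14/5, 7/5, 0)
  u_3 = (0, 0, 1)

Orthogonality check:
  u_2 · u_1 = 0 (should be 0)
  u_3 · u_1 = 0 (should be 0)
  u_3 · u_2 = 0 (should be 0)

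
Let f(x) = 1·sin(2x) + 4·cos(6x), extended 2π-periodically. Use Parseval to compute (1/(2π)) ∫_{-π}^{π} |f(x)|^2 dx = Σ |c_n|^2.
Σ |c_n|^2 = 17/2

Expand |f|^2 and use orthogonality of {sin(nx), cos(mx)} on [-π, π]:
  ∫_{-π}^{π} sin(nx)^2 dx = π, ∫ cos(mx)^2 dx = π, and cross terms integrate to 0.
So ∫_{-π}^{π} f(x)^2 dx = 1^2 · π + 4^2 · π = (1 + 16)π.
Divide by 2π: (1 + 16)/2 = 17/2.
By Parseval, this equals Σ |c_n|^2.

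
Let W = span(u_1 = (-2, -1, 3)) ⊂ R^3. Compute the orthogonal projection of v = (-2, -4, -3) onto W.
proj_W(v) = (1/7, 1/14, -3/14)

Set up U = [u_1 | ... | u_1] ∈ R^(3×1). The projector onto W = col(U) is P = U (U^T U)^(-1) U^T.
Compute U^T U =
  [14],
and U^T v = (-1).
Solve U^T U · c = U^T v for the coefficients: c = (-1/14). The projection is proj_W(v) = U c.
Check: (v - proj_W(v)) · u_1 = 0  (should be 0).
Result: proj_W(v) = (1/7, 1/14, -3/14).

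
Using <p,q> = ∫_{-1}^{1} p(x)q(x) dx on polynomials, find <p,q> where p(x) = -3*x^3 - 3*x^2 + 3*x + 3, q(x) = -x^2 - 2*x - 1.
<p,q> = -32/5

Expand the product: p(x)·q(x) = 3*x^5 + 9*x^4 + 6*x^3 - 6*x^2 - 9*x - 3.
∫_{-1}^{1} of each monomial x^k gives [2/(k+1) if k even, 0 if k odd]. Integrating term-by-term (or equivalently evaluating the antiderivative F(x) = x^6/2 + 9*x^5/5 + 3*x^4/2 - 2*x^3 - 9*x^2/2 - 3*x at the endpoints):
  F(1) − F(−1) = -57/10 − (7/10) = -32/5.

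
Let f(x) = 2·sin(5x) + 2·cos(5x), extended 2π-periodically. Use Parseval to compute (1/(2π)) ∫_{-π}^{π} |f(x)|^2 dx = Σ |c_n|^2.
Σ |c_n|^2 = 4

Expand |f|^2 and use orthogonality of {sin(nx), cos(mx)} on [-π, π]:
  ∫_{-π}^{π} sin(nx)^2 dx = π, ∫ cos(mx)^2 dx = π, and cross terms integrate to 0.
So ∫_{-π}^{π} f(x)^2 dx = 2^2 · π + 2^2 · π = (4 + 4)π.
Divide by 2π: (4 + 4)/2 = 4.
By Parseval, this equals Σ |c_n|^2.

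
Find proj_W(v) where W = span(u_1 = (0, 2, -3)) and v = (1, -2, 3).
proj_W(v) = (0, -2, 3)

Set up U = [u_1 | ... | u_1] ∈ R^(3×1). The projector onto W = col(U) is P = U (U^T U)^(-1) U^T.
Compute U^T U =
  [13],
and U^T v = (-13).
Solve U^T U · c = U^T v for the coefficients: c = (-1). The projection is proj_W(v) = U c.
Check: (v - proj_W(v)) · u_1 = 0  (should be 0).
Result: proj_W(v) = (0, -2, 3).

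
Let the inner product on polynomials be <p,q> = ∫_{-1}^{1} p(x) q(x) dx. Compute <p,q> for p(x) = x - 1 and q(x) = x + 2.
<p,q> = -10/3

Expand the product: p(x)·q(x) = x^2 + x - 2.
∫_{-1}^{1} of each monomial x^k gives [2/(k+1) if k even, 0 if k odd]. Integrating term-by-term (or equivalently evaluating the antiderivative F(x) = x^3/3 + x^2/2 - 2*x at the endpoints):
  F(1) − F(−1) = -7/6 − (13/6) = -10/3.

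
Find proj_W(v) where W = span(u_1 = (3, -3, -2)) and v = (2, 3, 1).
proj_W(v) = (-15/22, 15/22, 5/11)

Set up U = [u_1 | ... | u_1] ∈ R^(3×1). The projector onto W = col(U) is P = U (U^T U)^(-1) U^T.
Compute U^T U =
  [22],
and U^T v = (-5).
Solve U^T U · c = U^T v for the coefficients: c = (-5/22). The projection is proj_W(v) = U c.
Check: (v - proj_W(v)) · u_1 = 0  (should be 0).
Result: proj_W(v) = (-15/22, 15/22, 5/11).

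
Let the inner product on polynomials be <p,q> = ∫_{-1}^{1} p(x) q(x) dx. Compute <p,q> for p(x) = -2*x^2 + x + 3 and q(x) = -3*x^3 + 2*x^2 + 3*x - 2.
<p,q> = -92/15

Expand the product: p(x)·q(x) = 6*x^5 - 7*x^4 - 13*x^3 + 13*x^2 + 7*x - 6.
∫_{-1}^{1} of each monomial x^k gives [2/(k+1) if k even, 0 if k odd]. Integrating term-by-term (or equivalently evaluating the antiderivative F(x) = x^6 - 7*x^5/5 - 13*x^4/4 + 13*x^3/3 + 7*x^2/2 - 6*x at the endpoints):
  F(1) − F(−1) = -109/60 − (259/60) = -92/15.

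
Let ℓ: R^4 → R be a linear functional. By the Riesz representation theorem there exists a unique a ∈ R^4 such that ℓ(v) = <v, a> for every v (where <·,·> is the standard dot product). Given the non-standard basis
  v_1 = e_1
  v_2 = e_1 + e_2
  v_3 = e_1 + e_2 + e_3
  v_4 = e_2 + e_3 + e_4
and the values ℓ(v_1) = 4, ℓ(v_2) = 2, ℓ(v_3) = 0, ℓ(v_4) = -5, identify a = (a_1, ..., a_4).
a = (4, -2, -2, -1)

Write a = (a_1, ..., a_4) in the standard basis. For each basis vector v_i, ℓ(v_i) = <v_i, a> is a linear equation in the a_j's. Collect the n equations into a matrix system V a = ℓ, where row i of V is v_i (expressed in the standard basis). Since V is invertible (lower-triangular with 1s on the diagonal, up to permutation), solve by back-substitution:
  V =
[[1, 0, 0, 0],
 [1, 1, 0, 0],
 [1, 1, 1, 0],
 [0, 1, 1, 1]]
  V a = (4, 2, 0, -5)
Solving gives a = (4, -2, -2, -1).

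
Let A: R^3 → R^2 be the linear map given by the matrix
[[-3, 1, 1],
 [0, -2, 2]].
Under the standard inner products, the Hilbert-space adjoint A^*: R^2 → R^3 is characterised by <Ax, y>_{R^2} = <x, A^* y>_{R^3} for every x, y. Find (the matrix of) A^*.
A^* = A^T =
[[-3, 0],
 [1, -2],
 [1, 2]]

For real matrices with standard dot products, the defining identity <Ax, y> = <x, A^* y> gives (Ax)^T y = x^T (A^*) y, i.e. x^T A^T y = x^T (A^*) y. Since this holds for all x, y, we must have A^* = A^T. Therefore
A^* =
[[-3, 0],
 [1, -2],
 [1, 2]].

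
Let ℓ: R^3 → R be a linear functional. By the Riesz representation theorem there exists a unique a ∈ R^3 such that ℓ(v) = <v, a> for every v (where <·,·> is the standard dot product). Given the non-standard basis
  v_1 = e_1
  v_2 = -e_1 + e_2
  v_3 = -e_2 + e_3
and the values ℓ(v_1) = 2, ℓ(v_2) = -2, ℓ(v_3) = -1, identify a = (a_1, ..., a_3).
a = (2, 0, -1)

Write a = (a_1, ..., a_3) in the standard basis. For each basis vector v_i, ℓ(v_i) = <v_i, a> is a linear equation in the a_j's. Collect the n equations into a matrix system V a = ℓ, where row i of V is v_i (expressed in the standard basis). Since V is invertible (lower-triangular with 1s on the diagonal, up to permutation), solve by back-substitution:
  V =
[[1, 0, 0],
 [-1, 1, 0],
 [0, -1, 1]]
  V a = (2, -2, -1)
Solving gives a = (2, 0, -1).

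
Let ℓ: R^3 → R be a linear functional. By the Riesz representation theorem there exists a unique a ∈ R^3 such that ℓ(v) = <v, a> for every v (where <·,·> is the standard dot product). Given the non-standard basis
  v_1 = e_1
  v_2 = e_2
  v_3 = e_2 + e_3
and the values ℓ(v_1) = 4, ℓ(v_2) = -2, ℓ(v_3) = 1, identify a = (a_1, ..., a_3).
a = (4, -2, 3)

Write a = (a_1, ..., a_3) in the standard basis. For each basis vector v_i, ℓ(v_i) = <v_i, a> is a linear equation in the a_j's. Collect the n equations into a matrix system V a = ℓ, where row i of V is v_i (expressed in the standard basis). Since V is invertible (lower-triangular with 1s on the diagonal, up to permutation), solve by back-substitution:
  V =
[[1, 0, 0],
 [0, 1, 0],
 [0, 1, 1]]
  V a = (4, -2, 1)
Solving gives a = (4, -2, 3).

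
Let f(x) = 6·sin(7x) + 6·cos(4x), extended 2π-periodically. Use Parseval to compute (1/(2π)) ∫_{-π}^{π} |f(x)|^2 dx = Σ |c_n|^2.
Σ |c_n|^2 = 36

Expand |f|^2 and use orthogonality of {sin(nx), cos(mx)} on [-π, π]:
  ∫_{-π}^{π} sin(nx)^2 dx = π, ∫ cos(mx)^2 dx = π, and cross terms integrate to 0.
So ∫_{-π}^{π} f(x)^2 dx = 6^2 · π + 6^2 · π = (36 + 36)π.
Divide by 2π: (36 + 36)/2 = 36.
By Parseval, this equals Σ |c_n|^2.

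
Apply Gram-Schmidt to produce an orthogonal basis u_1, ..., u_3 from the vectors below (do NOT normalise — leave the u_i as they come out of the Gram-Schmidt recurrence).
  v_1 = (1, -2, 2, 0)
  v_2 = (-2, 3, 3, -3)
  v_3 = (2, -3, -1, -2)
Orthogonal basis:
  u_1 = (1, -2, 2, 0)
  u_2 = (-16/9, 23/9, 31/9, -3)
  u_3 = (228/275, -259/275, -373/275, -784/275)

Apply the Gram-Schmidt recurrence
  u_1 = v_1
  u_i = v_i − Σ_{j<i} ((v_i · u_j) / (u_j · u_j)) · u_j.

Step by step this gives:
  u_1 = (1, -2, 2, 0)
  u_2 = (-16/9, 23/9, 31/9, -3)
  u_3 = (228/275, -259/275, -373/275, -784/275)

Orthogonality check:
  u_2 · u_1 = 0 (should be 0)
  u_3 · u_1 = 0 (should be 0)
  u_3 · u_2 = 0 (should be 0)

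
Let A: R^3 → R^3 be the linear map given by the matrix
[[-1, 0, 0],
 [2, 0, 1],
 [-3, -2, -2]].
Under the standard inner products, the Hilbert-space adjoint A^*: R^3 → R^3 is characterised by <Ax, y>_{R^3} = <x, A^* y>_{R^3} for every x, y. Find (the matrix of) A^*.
A^* = A^T =
[[-1, 2, -3],
 [0, 0, -2],
 [0, 1, -2]]

For real matrices with standard dot products, the defining identity <Ax, y> = <x, A^* y> gives (Ax)^T y = x^T (A^*) y, i.e. x^T A^T y = x^T (A^*) y. Since this holds for all x, y, we must have A^* = A^T. Therefore
A^* =
[[-1, 2, -3],
 [0, 0, -2],
 [0, 1, -2]].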